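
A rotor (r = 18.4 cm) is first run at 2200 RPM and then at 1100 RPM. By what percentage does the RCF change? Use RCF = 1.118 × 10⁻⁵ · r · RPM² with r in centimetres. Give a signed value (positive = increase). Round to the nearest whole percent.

-75%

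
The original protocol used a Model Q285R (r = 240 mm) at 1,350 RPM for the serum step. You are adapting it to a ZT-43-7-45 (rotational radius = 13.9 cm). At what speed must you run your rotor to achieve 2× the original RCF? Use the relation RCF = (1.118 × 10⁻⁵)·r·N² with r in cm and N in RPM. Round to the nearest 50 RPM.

2500 RPM

Original rotor: r = 240 mm = 24.0 cm
RCF_original = 1.118 × 10⁻⁵ × 24 × (1350)² = 1.118 × 10⁻⁵ × 24 × 1,822,500 ≈ 489 × g
Target RCF = 2 × 489 ≈ 978 × g
978 = 1.118 × 10⁻⁵ × 13.9 × N²
N² = 978 / (15.5402 × 10⁻⁵) = 6,293,355
N ≈ √6,293,355 ≈ 2,508.7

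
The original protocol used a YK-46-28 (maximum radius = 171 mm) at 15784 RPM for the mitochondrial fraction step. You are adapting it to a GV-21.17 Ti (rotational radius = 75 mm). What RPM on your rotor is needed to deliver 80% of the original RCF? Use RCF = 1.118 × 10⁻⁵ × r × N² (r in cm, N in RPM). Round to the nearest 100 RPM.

21300 RPM

Original rotor: r = 171 mm = 17.1 cm
RCF_original = 1.118 × 10⁻⁵ × 17.1 × (15784)² = 1.118 × 10⁻⁵ × 17.1 × 249,134,656 ≈ 47,629.1 × g
Target RCF = 0.8 × 47,629.1 ≈ 38,103.3 × g
Your rotor: r = 75 mm = 7.5 cm
38,103.3 = 1.118 × 10⁻⁵ × 7.5 × N²
N² = 38,103.3 / (8.385 × 10⁻⁵) = 454,422,182
N ≈ √454,422,182 ≈ 21,317.2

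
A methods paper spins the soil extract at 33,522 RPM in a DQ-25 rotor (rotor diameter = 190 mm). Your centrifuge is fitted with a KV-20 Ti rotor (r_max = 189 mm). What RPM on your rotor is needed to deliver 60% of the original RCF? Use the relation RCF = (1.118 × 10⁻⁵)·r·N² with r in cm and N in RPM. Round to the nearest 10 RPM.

18410 RPM

Original rotor: r = 190 mm / 2 = 95 mm = 9.5 cm
RCF = 1.118 × 10⁻⁵ × r × N²
RCF_original = 1.118 × 10⁻⁵ × 9.5 × (33522)² = 1.118 × 10⁻⁵ × 9.5 × 1,123,724,484 ≈ 119,350.8 × g
Target RCF = 0.6 × 119,350.8 ≈ 71,610.5 × g
Your rotor: r = 189 mm = 18.9 cm
71,610.5 = 1.118 × 10⁻⁵ × 18.9 × N²
N² = 71,610.5 / (21.1302 × 10⁻⁵) = 338,901,194
N ≈ √338,901,194 ≈ 18,409.3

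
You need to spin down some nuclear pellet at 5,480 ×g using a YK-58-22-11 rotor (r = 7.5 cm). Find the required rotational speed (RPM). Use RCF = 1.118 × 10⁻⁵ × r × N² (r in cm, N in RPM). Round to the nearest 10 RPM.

RCF = 1.118 × 10⁻⁵ × r × N²
5,480 = 1.118 × 10⁻⁵ × 7.5 × N²
N² = 5,480 / (8.385 × 10⁻⁵) = 65,354,800
N ≈ √65,354,800 ≈ 8,084.2

N ≈ 8080 RPM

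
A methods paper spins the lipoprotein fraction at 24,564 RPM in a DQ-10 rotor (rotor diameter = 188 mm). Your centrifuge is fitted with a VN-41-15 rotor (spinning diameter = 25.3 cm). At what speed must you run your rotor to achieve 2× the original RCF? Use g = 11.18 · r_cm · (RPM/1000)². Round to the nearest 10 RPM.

Original rotor: r = 188 mm / 2 = 94 mm = 9.4 cm
RCF = 11.18 × r × (N/1000)²
RCF_original = 11.18 × 9.4 × (24.564)² = 11.18 × 9.4 × 603.390096 ≈ 63,411.5 × g
Target RCF = 2 × 63,411.5 ≈ 126,823 × g
Your rotor: r = 25.3 / 2 = 12.65 cm
126,823 = 11.18 × 12.65 × (N/1000)²
(N/1000)² = 126,823 / 141.427 = 896.7382
N = 1000 × √896.7382 ≈ 29,945.6

≈ 29950 RPM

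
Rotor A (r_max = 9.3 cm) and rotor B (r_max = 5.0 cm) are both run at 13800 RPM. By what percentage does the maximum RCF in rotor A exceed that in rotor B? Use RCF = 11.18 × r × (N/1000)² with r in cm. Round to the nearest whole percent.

At equal RPM, RCF scales linearly with r: ratio = 9.3 / 5.0 = 1.8600.
So rotor A delivers 86.0% more g-force.

86%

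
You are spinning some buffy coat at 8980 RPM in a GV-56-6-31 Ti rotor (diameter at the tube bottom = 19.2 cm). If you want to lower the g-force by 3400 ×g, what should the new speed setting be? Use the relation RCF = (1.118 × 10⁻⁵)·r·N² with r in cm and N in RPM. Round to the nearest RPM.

r = 19.2 / 2 = 9.6 cm
Current RCF = 1.118 × 10⁻⁵ × 9.6 × (8980)² = 1.118 × 10⁻⁵ × 9.6 × 80,640,400 ≈ 8,655 × g
Target RCF = 8,655 − 3,400 = 5,255 × g
N² = 5,255 / (10.7328 × 10⁻⁵) = 48,962,060
N ≈ √48,962,060 ≈ 6,997.3

≈ 6997 RPM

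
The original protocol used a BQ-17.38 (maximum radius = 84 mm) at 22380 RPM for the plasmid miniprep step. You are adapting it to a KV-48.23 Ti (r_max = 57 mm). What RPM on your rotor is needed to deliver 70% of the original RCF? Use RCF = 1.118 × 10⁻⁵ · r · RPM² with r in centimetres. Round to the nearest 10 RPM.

Original rotor: r = 84 mm = 8.4 cm
RCF_original = 1.118 × 10⁻⁵ × 8.4 × (22380)² = 1.118 × 10⁻⁵ × 8.4 × 500,864,400 ≈ 47,037.2 × g
Target RCF = 0.7 × 47,037.2 ≈ 32,926 × g
Your rotor: r = 57 mm = 5.7 cm
32,926 = 1.118 × 10⁻⁵ × 5.7 × N²
N² = 32,926 / (6.3726 × 10⁻⁵) = 516,680,790
N ≈ √516,680,790 ≈ 22,730.6

22730 RPM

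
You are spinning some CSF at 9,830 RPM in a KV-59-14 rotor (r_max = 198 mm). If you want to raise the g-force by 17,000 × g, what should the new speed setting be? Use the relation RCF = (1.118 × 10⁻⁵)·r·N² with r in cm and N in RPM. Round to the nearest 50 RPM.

r = 198 mm = 19.8 cm
Current RCF = 1.118 × 10⁻⁵ × 19.8 × (9830)² = 1.118 × 10⁻⁵ × 19.8 × 96,628,900 ≈ 21,390.2 × g
Target RCF = 21,390.2 + 17,000 = 38,390.2 × g
N² = 38,390.2 / (22.1364 × 10⁻⁵) = 173,425,670
N ≈ √173,425,670 ≈ 13,169.1

13150 RPM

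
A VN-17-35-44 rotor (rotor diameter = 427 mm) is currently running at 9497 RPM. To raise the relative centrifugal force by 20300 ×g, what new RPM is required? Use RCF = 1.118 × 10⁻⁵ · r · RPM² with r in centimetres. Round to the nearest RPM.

13238 RPM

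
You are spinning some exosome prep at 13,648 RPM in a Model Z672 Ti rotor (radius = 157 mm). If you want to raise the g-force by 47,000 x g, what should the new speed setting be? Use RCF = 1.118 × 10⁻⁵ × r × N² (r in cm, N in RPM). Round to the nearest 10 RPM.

≈ 21310 RPM

r = 157 mm = 15.7 cm
Current RCF = 1.118 × 10⁻⁵ × 15.7 × (13648)² = 1.118 × 10⁻⁵ × 15.7 × 186,267,904 ≈ 32,694.9 × g
Target RCF = 32,694.9 + 47,000 = 79,694.9 × g
N² = 79,694.9 / (17.5526 × 10⁻⁵) = 454,034,730
N ≈ √454,034,730 ≈ 21,308.1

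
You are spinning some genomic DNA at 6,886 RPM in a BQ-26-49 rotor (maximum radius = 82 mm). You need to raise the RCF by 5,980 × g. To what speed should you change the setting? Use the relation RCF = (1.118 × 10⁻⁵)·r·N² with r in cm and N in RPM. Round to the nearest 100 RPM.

≈ 10600 RPM

r = 82 mm = 8.2 cm
Current RCF = 1.118 × 10⁻⁵ × 8.2 × (6886)² = 1.118 × 10⁻⁵ × 8.2 × 47,416,996 ≈ 4,347 × g
Target RCF = 4,347 + 5,980 = 10,327 × g
N² = 10,327 / (9.1676 × 10⁻⁵) = 112,646,712
N ≈ √112,646,712 ≈ 10,613.5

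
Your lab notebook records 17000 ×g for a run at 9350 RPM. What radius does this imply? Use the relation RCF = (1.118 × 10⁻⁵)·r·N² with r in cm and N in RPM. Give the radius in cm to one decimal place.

≈ 17.4 cm

RCF = 1.118 × 10⁻⁵ × r × N²
17000 = 1.118 × 10⁻⁵ × r × (9350)²
r = 17000 / (1.118 × 10⁻⁵ × 87,422,500) = 17000 / 977.3836 ≈ 17.393 cm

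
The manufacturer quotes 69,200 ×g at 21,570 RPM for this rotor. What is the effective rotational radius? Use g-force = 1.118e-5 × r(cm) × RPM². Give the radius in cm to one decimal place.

RCF = 1.118 × 10⁻⁵ × r × N²
69200 = 1.118 × 10⁻⁵ × r × (21570)²
r = 69200 / (1.118 × 10⁻⁵ × 465,264,900) = 69200 / 5201.662 ≈ 13.303 cm

13.3 cm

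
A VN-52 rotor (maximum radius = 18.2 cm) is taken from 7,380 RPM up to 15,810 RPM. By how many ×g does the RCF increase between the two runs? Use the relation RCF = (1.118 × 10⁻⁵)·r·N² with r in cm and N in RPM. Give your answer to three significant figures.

39800 ×g

RCF₁ = 1.118 × 10⁻⁵ × 18.2 × (7380)² = 1.118 × 10⁻⁵ × 18.2 × 54,464,400 ≈ 11,082.2 × g
RCF₂ = 1.118 × 10⁻⁵ × 18.2 × (15810)² = 1.118 × 10⁻⁵ × 18.2 × 249,956,100 ≈ 50,860.1 × g
Increase = 50,860.1 − 11,082.2 = 39,777.9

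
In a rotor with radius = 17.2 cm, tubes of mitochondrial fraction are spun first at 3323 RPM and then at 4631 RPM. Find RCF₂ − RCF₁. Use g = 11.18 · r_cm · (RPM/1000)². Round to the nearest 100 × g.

2000 ×g

RCF₁ = 11.18 × 17.2 × (3.323)² = 11.18 × 17.2 × 11.042329 ≈ 2,123.4 × g
RCF₂ = 11.18 × 17.2 × (4.631)² = 11.18 × 17.2 × 21.446161 ≈ 4,124 × g
Increase = 4,124 − 2,123.4 = 2,000.6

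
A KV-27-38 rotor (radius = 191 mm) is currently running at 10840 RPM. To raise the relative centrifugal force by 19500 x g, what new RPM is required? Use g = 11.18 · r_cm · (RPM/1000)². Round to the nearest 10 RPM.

r = 191 mm = 19.1 cm
Current RCF = 11.18 × 19.1 × (10.84)² = 11.18 × 19.1 × 117.5056 ≈ 25,091.9 × g
Target RCF = 25,091.9 + 19,500 = 44,591.9 × g
(N/1000)² = 44,591.9 / 213.538 = 208.8242
N = 1000 × √208.8242 ≈ 14,450.8

14450 RPM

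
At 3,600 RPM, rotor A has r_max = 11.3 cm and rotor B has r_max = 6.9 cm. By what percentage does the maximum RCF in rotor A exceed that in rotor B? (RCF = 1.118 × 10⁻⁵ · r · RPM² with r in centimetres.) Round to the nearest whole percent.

At equal RPM, RCF scales linearly with r: ratio = 11.3 / 6.9 = 1.6377.
So rotor A delivers 63.8% more g-force.

64%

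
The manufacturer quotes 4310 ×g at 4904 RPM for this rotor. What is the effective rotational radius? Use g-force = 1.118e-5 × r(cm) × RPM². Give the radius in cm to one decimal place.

16.0 cm

4310 = 1.118 × 10⁻⁵ × r × (4904)²
r = 4310 / (1.118 × 10⁻⁵ × 24,049,216) = 4310 / 268.8702 ≈ 16.030 cm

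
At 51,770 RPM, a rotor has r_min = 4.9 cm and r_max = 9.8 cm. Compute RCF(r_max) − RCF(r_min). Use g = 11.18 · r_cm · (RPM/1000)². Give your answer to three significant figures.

ΔRCF = 11.18 × (r_max − r_min) × (N/1000)² = 11.18 × 4.9 × 2,680.1329 ≈ 146,823

ΔRCF ≈ 147000 x g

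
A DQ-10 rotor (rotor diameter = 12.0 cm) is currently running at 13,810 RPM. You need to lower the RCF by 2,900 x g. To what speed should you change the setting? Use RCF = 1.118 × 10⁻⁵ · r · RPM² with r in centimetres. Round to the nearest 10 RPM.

N₂ ≈ 12140 RPM

r = 12.0 / 2 = 6 cm
Current RCF = 1.118 × 10⁻⁵ × 6 × (13810)² = 1.118 × 10⁻⁵ × 6 × 190,716,100 ≈ 12,793.2 × g
Target RCF = 12,793.2 − 2,900 = 9,893.2 × g
N² = 9,893.2 / (6.708 × 10⁻⁵) = 147,483,602
N ≈ √147,483,602 ≈ 12,144.3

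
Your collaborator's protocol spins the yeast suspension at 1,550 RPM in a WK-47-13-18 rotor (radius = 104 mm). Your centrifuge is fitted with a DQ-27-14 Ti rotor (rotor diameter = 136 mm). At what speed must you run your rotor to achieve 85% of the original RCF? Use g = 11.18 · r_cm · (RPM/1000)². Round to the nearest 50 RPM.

1750 RPM

Original rotor: r = 104 mm = 10.4 cm
RCF_original = 11.18 × 10.4 × (1.55)² = 11.18 × 10.4 × 2.4025 ≈ 279.3 × g
Target RCF = 0.85 × 279.3 ≈ 237.4 × g
Your rotor: r = 136 mm / 2 = 68 mm = 6.8 cm
237.4 = 11.18 × 6.8 × (N/1000)²
(N/1000)² = 237.4 / 76.024 = 3.122698
N = 1000 × √3.122698 ≈ 1,767.1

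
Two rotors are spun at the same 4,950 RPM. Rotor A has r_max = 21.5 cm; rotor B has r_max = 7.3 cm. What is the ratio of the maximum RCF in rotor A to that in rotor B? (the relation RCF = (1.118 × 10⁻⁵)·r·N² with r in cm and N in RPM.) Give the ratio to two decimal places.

2.95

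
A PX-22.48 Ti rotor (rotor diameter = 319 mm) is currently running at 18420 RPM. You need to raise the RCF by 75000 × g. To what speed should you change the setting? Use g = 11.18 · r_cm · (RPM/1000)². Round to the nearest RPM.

r = 319 mm / 2 = 159.5 mm = 15.95 cm
Current RCF = 11.18 × 15.95 × (18.42)² = 11.18 × 15.95 × 339.2964 ≈ 60,503.7 × g
Target RCF = 60,503.7 + 75,000 = 135,503.7 × g
(N/1000)² = 135,503.7 / 178.321 = 759.8864
N = 1000 × √759.8864 ≈ 27,566.0

≈ 27566 RPM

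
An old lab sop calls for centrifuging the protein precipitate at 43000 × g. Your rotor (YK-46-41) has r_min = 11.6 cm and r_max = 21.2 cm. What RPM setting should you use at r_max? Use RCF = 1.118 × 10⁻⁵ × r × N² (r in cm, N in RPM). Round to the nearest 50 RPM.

Use r_max = 21.2 cm.
43,000 = 1.118 × 10⁻⁵ × 21.2 × N²
N² = 43,000 / (23.7016 × 10⁻⁵) = 181,422,351
N ≈ √181,422,351 ≈ 13,469.3

13450 RPM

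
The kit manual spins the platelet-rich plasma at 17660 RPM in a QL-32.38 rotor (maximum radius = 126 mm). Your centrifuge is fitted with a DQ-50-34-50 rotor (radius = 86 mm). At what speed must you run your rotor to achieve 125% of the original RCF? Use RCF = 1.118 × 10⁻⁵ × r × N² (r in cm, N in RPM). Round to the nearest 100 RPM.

Original rotor: r = 126 mm = 12.6 cm
RCF_original = 1.118 × 10⁻⁵ × 12.6 × (17660)² = 1.118 × 10⁻⁵ × 12.6 × 311,875,600 ≈ 43,933.3 × g
Target RCF = 1.25 × 43,933.3 ≈ 54,916.6 × g
Your rotor: r = 86 mm = 8.6 cm
54,916.6 = 1.118 × 10⁻⁵ × 8.6 × N²
N² = 54,916.6 / (9.6148 × 10⁻⁵) = 571,167,367
N ≈ √571,167,367 ≈ 23,899.1

23900 RPM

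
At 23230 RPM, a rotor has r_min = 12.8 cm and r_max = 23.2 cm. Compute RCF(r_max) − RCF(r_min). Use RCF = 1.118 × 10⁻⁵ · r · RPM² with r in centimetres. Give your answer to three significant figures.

ΔRCF ≈ 62700 ×g

ΔRCF = 1.118 × 10⁻⁵ × (r_max − r_min) × N² = 1.118 × 10⁻⁵ × 10.4 × 539,632,900 ≈ 62,744.2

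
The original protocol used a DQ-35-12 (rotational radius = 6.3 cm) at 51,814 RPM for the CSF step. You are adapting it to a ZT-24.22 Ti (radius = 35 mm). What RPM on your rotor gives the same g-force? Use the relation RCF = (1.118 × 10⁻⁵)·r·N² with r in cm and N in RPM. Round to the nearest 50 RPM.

≈ 69500 RPM

RCF = 1.118 × 10⁻⁵ × r × N²
RCF_original = 1.118 × 10⁻⁵ × 6.3 × (51814)² = 1.118 × 10⁻⁵ × 6.3 × 2,684,690,596 ≈ 189,093.5 × g
Your rotor: r = 35 mm = 3.5 cm
189,093.5 = 1.118 × 10⁻⁵ × 3.5 × N²
N² = 189,093.5 / (3.913 × 10⁻⁵) = 4,832,443,138
N ≈ √4,832,443,138 ≈ 69,515.8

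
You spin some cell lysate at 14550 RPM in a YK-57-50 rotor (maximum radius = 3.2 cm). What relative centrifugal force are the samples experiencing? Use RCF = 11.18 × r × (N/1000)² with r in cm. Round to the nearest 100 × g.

RCF ≈ 7600 × g

RCF = 11.18 × r × (N/1000)²
RCF = 11.18 × 3.2 × (14.55)² = 11.18 × 3.2 × 211.7025 ≈ 7,573.9 × g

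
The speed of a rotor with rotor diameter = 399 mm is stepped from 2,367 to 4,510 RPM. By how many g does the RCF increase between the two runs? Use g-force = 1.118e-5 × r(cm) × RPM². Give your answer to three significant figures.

3290 g

r = 399 mm / 2 = 199.5 mm = 19.95 cm
RCF₁ = 1.118 × 10⁻⁵ × 19.95 × (2367)² = 1.118 × 10⁻⁵ × 19.95 × 5,602,689 ≈ 1,249.6 × g
RCF₂ = 1.118 × 10⁻⁵ × 19.95 × (4510)² = 1.118 × 10⁻⁵ × 19.95 × 20,340,100 ≈ 4,536.7 × g
Increase = 4,536.7 − 1,249.6 = 3,287.1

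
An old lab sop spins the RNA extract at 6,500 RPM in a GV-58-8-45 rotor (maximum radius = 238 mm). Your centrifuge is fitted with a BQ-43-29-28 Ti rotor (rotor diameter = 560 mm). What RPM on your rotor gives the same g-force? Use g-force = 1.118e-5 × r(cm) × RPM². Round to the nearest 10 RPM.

5990 RPM

Original rotor: r = 238 mm = 23.8 cm
RCF_original = 1.118 × 10⁻⁵ × 23.8 × (6500)² = 1.118 × 10⁻⁵ × 23.8 × 42,250,000 ≈ 11,242 × g
Your rotor: r = 560 mm / 2 = 280 mm = 28 cm
11,242 = 1.118 × 10⁻⁵ × 28 × N²
N² = 11,242 / (31.304 × 10⁻⁵) = 35,912,343
N ≈ √35,912,343 ≈ 5,992.7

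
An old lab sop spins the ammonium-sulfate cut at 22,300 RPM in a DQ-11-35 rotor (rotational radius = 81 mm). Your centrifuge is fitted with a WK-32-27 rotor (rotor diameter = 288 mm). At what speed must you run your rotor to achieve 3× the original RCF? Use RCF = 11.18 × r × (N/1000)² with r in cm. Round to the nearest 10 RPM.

≈ 28970 RPM

Original rotor: r = 81 mm = 8.1 cm
RCF_original = 11.18 × 8.1 × (22.3)² = 11.18 × 8.1 × 497.29 ≈ 45,033.6 × g
Target RCF = 3 × 45,033.6 ≈ 135,100.8 × g
Your rotor: r = 288 mm / 2 = 144 mm = 14.4 cm
135,100.8 = 11.18 × 14.4 × (N/1000)²
(N/1000)² = 135,100.8 / 160.992 = 839.1771
N = 1000 × √839.1771 ≈ 28,968.6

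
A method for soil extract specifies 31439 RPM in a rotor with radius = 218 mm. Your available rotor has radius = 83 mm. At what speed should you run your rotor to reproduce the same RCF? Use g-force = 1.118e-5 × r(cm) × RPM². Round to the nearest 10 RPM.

≈ 50950 RPM

Original rotor: r = 218 mm = 21.8 cm
RCF = 1.118 × 10⁻⁵ × r × N²
RCF_original = 1.118 × 10⁻⁵ × 21.8 × (31439)² = 1.118 × 10⁻⁵ × 21.8 × 988,410,721 ≈ 240,899.4 × g
Your rotor: r = 83 mm = 8.3 cm
240,899.4 = 1.118 × 10⁻⁵ × 8.3 × N²
N² = 240,899.4 / (9.2794 × 10⁻⁵) = 2,596,066,556
N ≈ √2,596,066,556 ≈ 50,951.6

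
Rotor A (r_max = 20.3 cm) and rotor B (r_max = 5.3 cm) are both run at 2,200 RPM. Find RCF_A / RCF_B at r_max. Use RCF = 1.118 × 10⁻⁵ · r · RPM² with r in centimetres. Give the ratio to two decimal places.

At fixed N, RCF ∝ r, so RCF_A/RCF_B = r_A/r_B = 20.3 / 5.3 = 3.8302.

3.83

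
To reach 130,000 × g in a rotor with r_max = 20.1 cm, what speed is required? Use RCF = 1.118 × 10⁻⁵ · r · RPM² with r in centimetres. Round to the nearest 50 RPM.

24050 RPM

RCF = 1.118 × 10⁻⁵ × r × N²
130,000 = 1.118 × 10⁻⁵ × 20.1 × N²
N² = 130,000 / (22.4718 × 10⁻⁵) = 578,502,835
N ≈ √578,502,835 ≈ 24,052.1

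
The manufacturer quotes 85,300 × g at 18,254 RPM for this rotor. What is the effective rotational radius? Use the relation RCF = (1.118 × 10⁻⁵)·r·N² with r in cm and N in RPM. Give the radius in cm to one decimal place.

85300 = 1.118 × 10⁻⁵ × r × (18254)²
r = 85300 / (1.118 × 10⁻⁵ × 333,208,516) = 85300 / 3725.271 ≈ 22.898 cm

r ≈ 22.9 cm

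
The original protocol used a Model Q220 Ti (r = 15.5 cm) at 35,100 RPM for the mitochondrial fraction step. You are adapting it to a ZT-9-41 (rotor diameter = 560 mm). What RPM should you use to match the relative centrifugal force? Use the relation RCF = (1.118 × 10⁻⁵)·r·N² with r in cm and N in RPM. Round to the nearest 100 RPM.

RCF = 1.118 × 10⁻⁵ × r × N²
RCF_original = 1.118 × 10⁻⁵ × 15.5 × (35100)² = 1.118 × 10⁻⁵ × 15.5 × 1,232,010,000 ≈ 213,495 × g
Your rotor: r = 560 mm / 2 = 280 mm = 28 cm
213,495 = 1.118 × 10⁻⁵ × 28 × N²
N² = 213,495 / (31.304 × 10⁻⁵) = 682,005,495
N ≈ √682,005,495 ≈ 26,115.2

26100 RPM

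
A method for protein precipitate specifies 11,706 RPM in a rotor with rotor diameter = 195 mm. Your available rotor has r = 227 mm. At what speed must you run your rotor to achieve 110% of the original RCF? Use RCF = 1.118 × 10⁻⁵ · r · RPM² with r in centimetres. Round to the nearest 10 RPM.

Original rotor: r = 195 mm / 2 = 97.5 mm = 9.75 cm
RCF = 1.118 × 10⁻⁵ × r × N²
RCF_original = 1.118 × 10⁻⁵ × 9.75 × (11706)² = 1.118 × 10⁻⁵ × 9.75 × 137,030,436 ≈ 14,937 × g
Target RCF = 1.1 × 14,937 ≈ 16,430.7 × g
Your rotor: r = 227 mm = 22.7 cm
16,430.7 = 1.118 × 10⁻⁵ × 22.7 × N²
N² = 16,430.7 / (25.3786 × 10⁻⁵) = 64,742,342
N ≈ √64,742,342 ≈ 8,046.3

8050 RPM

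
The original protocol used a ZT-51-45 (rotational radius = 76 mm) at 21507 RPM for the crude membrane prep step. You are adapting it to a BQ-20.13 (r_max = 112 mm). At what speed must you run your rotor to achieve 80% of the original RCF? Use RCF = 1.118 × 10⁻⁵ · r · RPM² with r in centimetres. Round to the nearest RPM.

Original rotor: r = 76 mm = 7.6 cm
RCF_original = 1.118 × 10⁻⁵ × 7.6 × (21507)² = 1.118 × 10⁻⁵ × 7.6 × 462,551,049 ≈ 39,302 × g
Target RCF = 0.8 × 39,302 ≈ 31,441.6 × g
Your rotor: r = 112 mm = 11.2 cm
31,441.6 = 1.118 × 10⁻⁵ × 11.2 × N²
N² = 31,441.6 / (12.5216 × 10⁻⁵) = 251,098,901
N ≈ √251,098,901 ≈ 15,846.1

15846 RPM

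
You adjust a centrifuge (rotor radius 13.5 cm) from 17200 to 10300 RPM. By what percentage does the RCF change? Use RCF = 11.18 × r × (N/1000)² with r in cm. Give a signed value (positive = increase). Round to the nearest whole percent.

RCF ∝ N², so the ratio is (10300/17200)² = (0.598837)² = 0.3586.
Change = 0.3586 − 1 = -0.6414 → -64.1%.

-64%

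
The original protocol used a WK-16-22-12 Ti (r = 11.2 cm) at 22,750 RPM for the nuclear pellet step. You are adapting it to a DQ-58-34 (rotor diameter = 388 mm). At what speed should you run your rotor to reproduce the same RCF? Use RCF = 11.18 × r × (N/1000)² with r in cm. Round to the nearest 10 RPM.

17290 RPM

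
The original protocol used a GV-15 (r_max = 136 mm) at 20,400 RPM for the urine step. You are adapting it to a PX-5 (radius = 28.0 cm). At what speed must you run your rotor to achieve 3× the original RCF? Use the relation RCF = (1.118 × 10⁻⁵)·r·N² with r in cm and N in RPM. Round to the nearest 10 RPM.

Original rotor: r = 136 mm = 13.6 cm
RCF_original = 1.118 × 10⁻⁵ × 13.6 × (20400)² = 1.118 × 10⁻⁵ × 13.6 × 416,160,000 ≈ 63,276.3 × g
Target RCF = 3 × 63,276.3 ≈ 189,828.9 × g
189,828.9 = 1.118 × 10⁻⁵ × 28 × N²
N² = 189,828.9 / (31.304 × 10⁻⁵) = 606,404,613
N ≈ √606,404,613 ≈ 24,625.3

24630 RPM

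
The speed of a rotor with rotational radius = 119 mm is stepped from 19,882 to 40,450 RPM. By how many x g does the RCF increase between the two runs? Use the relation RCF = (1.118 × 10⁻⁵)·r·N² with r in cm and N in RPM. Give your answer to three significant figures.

r = 119 mm = 11.9 cm
RCF₁ = 1.118 × 10⁻⁵ × 11.9 × (19882)² = 1.118 × 10⁻⁵ × 11.9 × 395,293,924 ≈ 52,590.7 × g
RCF₂ = 1.118 × 10⁻⁵ × 11.9 × (40450)² = 1.118 × 10⁻⁵ × 11.9 × 1,636,202,500 ≈ 217,683.7 × g
Increase = 217,683.7 − 52,590.7 = 165,093

≈ 165000 x g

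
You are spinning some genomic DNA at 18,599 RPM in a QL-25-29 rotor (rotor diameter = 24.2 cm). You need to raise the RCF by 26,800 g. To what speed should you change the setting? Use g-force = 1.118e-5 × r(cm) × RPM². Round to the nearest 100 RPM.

r = 24.2 / 2 = 12.1 cm
Current RCF = 1.118 × 10⁻⁵ × 12.1 × (18599)² = 1.118 × 10⁻⁵ × 12.1 × 345,922,801 ≈ 46,795.7 × g
Target RCF = 46,795.7 + 26,800 = 73,595.7 × g
N² = 73,595.7 / (13.5278 × 10⁻⁵) = 544,033,028
N ≈ √544,033,028 ≈ 23,324.5

≈ 23300 RPM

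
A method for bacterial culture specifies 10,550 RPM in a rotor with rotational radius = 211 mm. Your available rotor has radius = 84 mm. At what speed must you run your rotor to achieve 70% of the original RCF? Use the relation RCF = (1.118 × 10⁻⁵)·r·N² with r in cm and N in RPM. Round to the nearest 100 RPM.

Original rotor: r = 211 mm = 21.1 cm
RCF_original = 1.118 × 10⁻⁵ × 21.1 × (10550)² = 1.118 × 10⁻⁵ × 21.1 × 111,302,500 ≈ 26,256 × g
Target RCF = 0.7 × 26,256 ≈ 18,379.2 × g
Your rotor: r = 84 mm = 8.4 cm
18,379.2 = 1.118 × 10⁻⁵ × 8.4 × N²
N² = 18,379.2 / (9.3912 × 10⁻⁵) = 195,706,619
N ≈ √195,706,619 ≈ 13,989.5

≈ 14000 RPM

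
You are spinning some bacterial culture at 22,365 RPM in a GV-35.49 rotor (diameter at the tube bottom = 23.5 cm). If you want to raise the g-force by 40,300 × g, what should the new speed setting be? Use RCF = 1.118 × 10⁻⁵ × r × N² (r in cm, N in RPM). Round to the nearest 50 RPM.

r = 23.5 / 2 = 11.75 cm
Current RCF = 1.118 × 10⁻⁵ × 11.75 × (22365)² = 1.118 × 10⁻⁵ × 11.75 × 500,193,225 ≈ 65,707.9 × g
Target RCF = 65,707.9 + 40,300 = 106,007.9 × g
N² = 106,007.9 / (13.1365 × 10⁻⁵) = 806,972,177
N ≈ √806,972,177 ≈ 28,407.3

N₂ ≈ 28400 RPM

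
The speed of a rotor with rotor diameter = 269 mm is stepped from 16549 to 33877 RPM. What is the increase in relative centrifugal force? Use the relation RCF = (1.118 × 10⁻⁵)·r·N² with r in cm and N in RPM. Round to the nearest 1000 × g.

r = 269 mm / 2 = 134.5 mm = 13.45 cm
RCF₁ = 1.118 × 10⁻⁵ × 13.45 × (16549)² = 1.118 × 10⁻⁵ × 13.45 × 273,869,401 ≈ 41,182 × g
RCF₂ = 1.118 × 10⁻⁵ × 13.45 × (33877)² = 1.118 × 10⁻⁵ × 13.45 × 1,147,651,129 ≈ 172,573.4 × g
Increase = 172,573.4 − 41,182 = 131,391.4

131000 g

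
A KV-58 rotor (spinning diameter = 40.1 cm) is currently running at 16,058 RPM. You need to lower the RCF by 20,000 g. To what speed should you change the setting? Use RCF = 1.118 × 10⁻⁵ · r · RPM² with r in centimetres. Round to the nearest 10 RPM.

r = 40.1 / 2 = 20.05 cm
Current RCF = 1.118 × 10⁻⁵ × 20.05 × (16058)² = 1.118 × 10⁻⁵ × 20.05 × 257,859,364 ≈ 57,801.5 × g
Target RCF = 57,801.5 − 20,000 = 37,801.5 × g
N² = 37,801.5 / (22.4159 × 10⁻⁵) = 168,636,994
N ≈ √168,636,994 ≈ 12,986.0

≈ 12990 RPM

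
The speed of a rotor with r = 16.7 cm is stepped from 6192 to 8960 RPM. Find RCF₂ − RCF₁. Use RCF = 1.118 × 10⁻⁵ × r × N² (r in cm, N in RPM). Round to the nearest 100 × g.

RCF₁ = 1.118 × 10⁻⁵ × 16.7 × (6192)² = 1.118 × 10⁻⁵ × 16.7 × 38,340,864 ≈ 7,158.5 × g
RCF₂ = 1.118 × 10⁻⁵ × 16.7 × (8960)² = 1.118 × 10⁻⁵ × 16.7 × 80,281,600 ≈ 14,989.1 × g
Increase = 14,989.1 − 7,158.5 = 7,830.6

7800 x g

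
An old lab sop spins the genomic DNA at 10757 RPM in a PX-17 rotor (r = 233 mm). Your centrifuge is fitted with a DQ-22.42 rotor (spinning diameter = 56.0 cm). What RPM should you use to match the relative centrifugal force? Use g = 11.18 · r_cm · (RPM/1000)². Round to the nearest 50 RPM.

Original rotor: r = 233 mm = 23.3 cm
RCF_original = 11.18 × 23.3 × (10.757)² = 11.18 × 23.3 × 115.713049 ≈ 30,142.6 × g
Your rotor: r = 56.0 / 2 = 28 cm
30,142.6 = 11.18 × 28 × (N/1000)²
(N/1000)² = 30,142.6 / 313.04 = 96.28993
N = 1000 × √96.28993 ≈ 9,812.7

9800 RPM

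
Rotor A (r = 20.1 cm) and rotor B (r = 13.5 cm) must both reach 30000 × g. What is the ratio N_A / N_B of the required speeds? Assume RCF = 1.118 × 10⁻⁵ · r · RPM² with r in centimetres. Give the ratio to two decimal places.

0.82

At fixed RCF, N ∝ 1/√r, so N_A/N_B = √(r_B/r_A) = √(13.5/20.1) = √0.671642 = 0.8195.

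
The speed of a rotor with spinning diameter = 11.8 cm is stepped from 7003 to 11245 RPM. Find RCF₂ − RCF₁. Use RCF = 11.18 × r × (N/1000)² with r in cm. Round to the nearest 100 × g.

r = 11.8 / 2 = 5.9 cm
RCF₁ = 11.18 × 5.9 × (7.003)² = 11.18 × 5.9 × 49.042009 ≈ 3,234.9 × g
RCF₂ = 11.18 × 5.9 × (11.245)² = 11.18 × 5.9 × 126.450025 ≈ 8,340.9 × g
Increase = 8,340.9 − 3,234.9 = 5,106

5100 ×g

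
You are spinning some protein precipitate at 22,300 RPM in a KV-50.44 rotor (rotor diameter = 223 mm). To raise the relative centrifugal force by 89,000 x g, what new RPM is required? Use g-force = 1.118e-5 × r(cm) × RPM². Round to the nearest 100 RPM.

34800 RPM

r = 223 mm / 2 = 111.5 mm = 11.15 cm
Current RCF = 1.118 × 10⁻⁵ × 11.15 × (22300)² = 1.118 × 10⁻⁵ × 11.15 × 497,290,000 ≈ 61,990.7 × g
Target RCF = 61,990.7 + 89,000 = 150,990.7 × g
N² = 150,990.7 / (12.4657 × 10⁻⁵) = 1,211,249,268
N ≈ √1,211,249,268 ≈ 34,803.0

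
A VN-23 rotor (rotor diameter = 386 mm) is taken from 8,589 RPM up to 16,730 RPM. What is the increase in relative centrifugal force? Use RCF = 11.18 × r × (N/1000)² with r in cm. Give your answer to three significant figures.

≈ 44500 x g

r = 386 mm / 2 = 193 mm = 19.3 cm
RCF₁ = 11.18 × 19.3 × (8.589)² = 11.18 × 19.3 × 73.770921 ≈ 15,917.8 × g
RCF₂ = 11.18 × 19.3 × (16.73)² = 11.18 × 19.3 × 279.8929 ≈ 60,393.6 × g
Increase = 60,393.6 − 15,917.8 = 44,475.8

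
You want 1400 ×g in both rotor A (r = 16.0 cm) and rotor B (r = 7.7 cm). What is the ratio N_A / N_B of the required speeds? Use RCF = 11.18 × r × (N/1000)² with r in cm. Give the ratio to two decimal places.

At fixed RCF, N ∝ 1/√r, so N_A/N_B = √(r_B/r_A) = √(7.7/16.0) = √0.481250 = 0.6937.

0.69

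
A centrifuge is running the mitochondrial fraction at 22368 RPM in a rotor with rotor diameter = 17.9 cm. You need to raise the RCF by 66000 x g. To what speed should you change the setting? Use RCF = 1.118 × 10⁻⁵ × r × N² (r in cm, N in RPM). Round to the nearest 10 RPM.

34060 RPM

r = 17.9 / 2 = 8.95 cm
Current RCF = 1.118 × 10⁻⁵ × 8.95 × (22368)² = 1.118 × 10⁻⁵ × 8.95 × 500,327,424 ≈ 50,063.3 × g
Target RCF = 50,063.3 + 66,000 = 116,063.3 × g
N² = 116,063.3 / (10.0061 × 10⁻⁵) = 1,159,925,445
N ≈ √1,159,925,445 ≈ 34,057.7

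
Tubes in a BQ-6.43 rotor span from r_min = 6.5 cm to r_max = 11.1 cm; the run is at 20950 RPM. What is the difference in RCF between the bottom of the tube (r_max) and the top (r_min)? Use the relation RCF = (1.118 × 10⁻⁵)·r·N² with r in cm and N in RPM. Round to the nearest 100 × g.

RCF_max = 1.118 × 10⁻⁵ × 11.1 × (20950)² = 1.118 × 10⁻⁵ × 11.1 × 438,902,500 ≈ 54,466.9 × g
RCF_min = 1.118 × 10⁻⁵ × 6.5 × (20950)² = 1.118 × 10⁻⁵ × 6.5 × 438,902,500 ≈ 31,895 × g
ΔRCF = 54,466.9 − 31,895 = 22,571.9

≈ 22600 ×g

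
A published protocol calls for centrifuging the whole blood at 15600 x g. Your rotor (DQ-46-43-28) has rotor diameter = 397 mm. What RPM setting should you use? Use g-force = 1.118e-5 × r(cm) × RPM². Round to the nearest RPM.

r = 397 mm / 2 = 198.5 mm = 19.85 cm
RCF = 1.118 × 10⁻⁵ × r × N²
15,600 = 1.118 × 10⁻⁵ × 19.85 × N²
N² = 15,600 / (22.1923 × 10⁻⁵) = 70,294,652
N ≈ √70,294,652 ≈ 8,384.2

N ≈ 8384 RPM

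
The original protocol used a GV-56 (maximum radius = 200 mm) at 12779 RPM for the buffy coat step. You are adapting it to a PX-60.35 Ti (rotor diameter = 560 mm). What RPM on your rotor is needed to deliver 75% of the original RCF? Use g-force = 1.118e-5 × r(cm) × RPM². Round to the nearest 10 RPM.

≈ 9350 RPM

Original rotor: r = 200 mm = 20.0 cm
RCF_original = 1.118 × 10⁻⁵ × 20 × (12779)² = 1.118 × 10⁻⁵ × 20 × 163,302,841 ≈ 36,514.5 × g
Target RCF = 0.75 × 36,514.5 ≈ 27,385.9 × g
Your rotor: r = 560 mm / 2 = 280 mm = 28 cm
27,385.9 = 1.118 × 10⁻⁵ × 28 × N²
N² = 27,385.9 / (31.304 × 10⁻⁵) = 87,483,708
N ≈ √87,483,708 ≈ 9,353.3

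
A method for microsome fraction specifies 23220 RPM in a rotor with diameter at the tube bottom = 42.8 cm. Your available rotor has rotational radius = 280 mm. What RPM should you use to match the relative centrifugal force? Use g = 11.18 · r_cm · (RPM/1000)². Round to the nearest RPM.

≈ 20300 RPM

Original rotor: r = 42.8 / 2 = 21.4 cm
RCF = 11.18 × r × (N/1000)²
RCF_original = 11.18 × 21.4 × (23.22)² = 11.18 × 21.4 × 539.1684 ≈ 128,997.1 × g
Your rotor: r = 280 mm = 28.0 cm
128,997.1 = 11.18 × 28 × (N/1000)²
(N/1000)² = 128,997.1 / 313.04 = 412.0786
N = 1000 × √412.0786 ≈ 20,299.7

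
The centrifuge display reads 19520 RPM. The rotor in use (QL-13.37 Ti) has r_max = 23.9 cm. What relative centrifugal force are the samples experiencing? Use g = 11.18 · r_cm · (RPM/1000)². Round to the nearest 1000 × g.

RCF = 11.18 × 23.9 × (19.52)² = 11.18 × 23.9 × 381.0304 ≈ 101,812.1 × g

≈ 102000 g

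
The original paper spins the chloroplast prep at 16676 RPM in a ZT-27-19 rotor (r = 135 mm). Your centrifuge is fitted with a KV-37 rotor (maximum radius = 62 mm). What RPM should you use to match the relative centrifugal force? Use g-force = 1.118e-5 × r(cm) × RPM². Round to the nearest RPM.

Original rotor: r = 135 mm = 13.5 cm
RCF_original = 1.118 × 10⁻⁵ × 13.5 × (16676)² = 1.118 × 10⁻⁵ × 13.5 × 278,088,976 ≈ 41,972 × g
Your rotor: r = 62 mm = 6.2 cm
41,972 = 1.118 × 10⁻⁵ × 6.2 × N²
N² = 41,972 / (6.9316 × 10⁻⁵) = 605,516,764
N ≈ √605,516,764 ≈ 24,607.3

≈ 24607 RPM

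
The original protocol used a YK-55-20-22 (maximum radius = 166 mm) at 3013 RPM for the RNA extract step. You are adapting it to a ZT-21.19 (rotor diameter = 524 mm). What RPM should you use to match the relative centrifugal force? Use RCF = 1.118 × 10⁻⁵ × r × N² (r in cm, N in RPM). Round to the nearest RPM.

2398 RPM

Original rotor: r = 166 mm = 16.6 cm
RCF_original = 1.118 × 10⁻⁵ × 16.6 × (3013)² = 1.118 × 10⁻⁵ × 16.6 × 9,078,169 ≈ 1,684.8 × g
Your rotor: r = 524 mm / 2 = 262 mm = 26.2 cm
1,684.8 = 1.118 × 10⁻⁵ × 26.2 × N²
N² = 1,684.8 / (29.2916 × 10⁻⁵) = 5,751,820
N ≈ √5,751,820 ≈ 2,398.3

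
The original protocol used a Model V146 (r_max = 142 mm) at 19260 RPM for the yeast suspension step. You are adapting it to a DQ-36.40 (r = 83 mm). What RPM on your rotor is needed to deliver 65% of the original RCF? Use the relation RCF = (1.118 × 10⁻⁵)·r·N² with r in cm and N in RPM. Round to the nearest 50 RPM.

Original rotor: r = 142 mm = 14.2 cm
RCF = 1.118 × 10⁻⁵ × r × N²
RCF_original = 1.118 × 10⁻⁵ × 14.2 × (19260)² = 1.118 × 10⁻⁵ × 14.2 × 370,947,600 ≈ 58,890.2 × g
Target RCF = 0.65 × 58,890.2 ≈ 38,278.6 × g
Your rotor: r = 83 mm = 8.3 cm
38,278.6 = 1.118 × 10⁻⁵ × 8.3 × N²
N² = 38,278.6 / (9.2794 × 10⁻⁵) = 412,511,585
N ≈ √412,511,585 ≈ 20,310.4

20300 RPM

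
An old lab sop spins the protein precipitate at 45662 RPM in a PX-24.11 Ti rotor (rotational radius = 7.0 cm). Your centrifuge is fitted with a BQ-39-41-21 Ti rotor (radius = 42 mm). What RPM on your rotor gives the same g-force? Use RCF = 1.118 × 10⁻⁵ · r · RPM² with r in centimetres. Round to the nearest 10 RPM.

RCF_original = 1.118 × 10⁻⁵ × 7 × (45662)² = 1.118 × 10⁻⁵ × 7 × 2,085,018,244 ≈ 163,173.5 × g
Your rotor: r = 42 mm = 4.2 cm
163,173.5 = 1.118 × 10⁻⁵ × 4.2 × N²
N² = 163,173.5 / (4.6956 × 10⁻⁵) = 3,475,029,815
N ≈ √3,475,029,815 ≈ 58,949.4

58950 RPM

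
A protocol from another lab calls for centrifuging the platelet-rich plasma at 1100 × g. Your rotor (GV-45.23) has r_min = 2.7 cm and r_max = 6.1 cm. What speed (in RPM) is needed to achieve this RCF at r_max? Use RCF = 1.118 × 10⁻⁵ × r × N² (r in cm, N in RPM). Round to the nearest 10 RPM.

Use r_max = 6.1 cm.
RCF = 1.118 × 10⁻⁵ × r × N²
1,100 = 1.118 × 10⁻⁵ × 6.1 × N²
N² = 1,100 / (6.8198 × 10⁻⁵) = 16,129,505
N ≈ √16,129,505 ≈ 4,016.2

N ≈ 4020 RPM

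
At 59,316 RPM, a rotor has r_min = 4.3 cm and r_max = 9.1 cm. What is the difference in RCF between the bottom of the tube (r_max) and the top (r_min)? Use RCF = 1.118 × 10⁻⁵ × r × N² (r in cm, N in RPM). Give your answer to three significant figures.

≈ 189000 g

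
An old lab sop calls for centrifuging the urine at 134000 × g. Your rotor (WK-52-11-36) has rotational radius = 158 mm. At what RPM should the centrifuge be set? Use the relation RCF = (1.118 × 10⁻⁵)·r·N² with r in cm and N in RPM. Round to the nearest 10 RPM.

27540 RPM

r = 158 mm = 15.8 cm
134,000 = 1.118 × 10⁻⁵ × 15.8 × N²
N² = 134,000 / (17.6644 × 10⁻⁵) = 758,587,894
N ≈ √758,587,894 ≈ 27,542.5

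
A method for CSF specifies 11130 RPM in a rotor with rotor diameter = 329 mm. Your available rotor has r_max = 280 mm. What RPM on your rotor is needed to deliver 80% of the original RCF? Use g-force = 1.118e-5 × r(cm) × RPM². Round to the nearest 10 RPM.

Original rotor: r = 329 mm / 2 = 164.5 mm = 16.45 cm
RCF_original = 1.118 × 10⁻⁵ × 16.45 × (11130)² = 1.118 × 10⁻⁵ × 16.45 × 123,876,900 ≈ 22,782.3 × g
Target RCF = 0.8 × 22,782.3 ≈ 18,225.8 × g
Your rotor: r = 280 mm = 28.0 cm
18,225.8 = 1.118 × 10⁻⁵ × 28 × N²
N² = 18,225.8 / (31.304 × 10⁻⁵) = 58,221,952
N ≈ √58,221,952 ≈ 7,630.3

≈ 7630 RPM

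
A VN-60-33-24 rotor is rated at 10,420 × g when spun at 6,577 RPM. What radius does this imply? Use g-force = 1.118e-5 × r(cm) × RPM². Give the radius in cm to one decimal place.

RCF = 1.118 × 10⁻⁵ × r × N²
10420 = 1.118 × 10⁻⁵ × r × (6577)²
r = 10420 / (1.118 × 10⁻⁵ × 43,256,929) = 10420 / 483.6125 ≈ 21.546 cm

≈ 21.5 cm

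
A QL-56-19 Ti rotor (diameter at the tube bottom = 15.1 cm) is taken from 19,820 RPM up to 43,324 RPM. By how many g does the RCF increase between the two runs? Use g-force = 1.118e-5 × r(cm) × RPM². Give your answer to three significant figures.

125000 g

r = 15.1 / 2 = 7.55 cm
RCF₁ = 1.118 × 10⁻⁵ × 7.55 × (19820)² = 1.118 × 10⁻⁵ × 7.55 × 392,832,400 ≈ 33,158.6 × g
RCF₂ = 1.118 × 10⁻⁵ × 7.55 × (43324)² = 1.118 × 10⁻⁵ × 7.55 × 1,876,968,976 ≈ 158,433.1 × g
Increase = 158,433.1 − 33,158.6 = 125,274.5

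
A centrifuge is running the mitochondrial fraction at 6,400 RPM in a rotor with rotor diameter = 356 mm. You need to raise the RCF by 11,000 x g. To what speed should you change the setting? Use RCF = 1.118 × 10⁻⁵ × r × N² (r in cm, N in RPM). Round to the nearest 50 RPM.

9800 RPM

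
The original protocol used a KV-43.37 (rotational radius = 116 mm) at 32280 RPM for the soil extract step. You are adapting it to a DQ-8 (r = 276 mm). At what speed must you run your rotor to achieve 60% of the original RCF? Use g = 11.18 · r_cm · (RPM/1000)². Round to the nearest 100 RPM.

16200 RPM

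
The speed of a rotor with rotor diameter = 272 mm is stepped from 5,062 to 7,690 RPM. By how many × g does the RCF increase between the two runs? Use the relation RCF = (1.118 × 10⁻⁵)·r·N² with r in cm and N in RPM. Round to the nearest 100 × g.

r = 272 mm / 2 = 136 mm = 13.6 cm
RCF₁ = 1.118 × 10⁻⁵ × 13.6 × (5062)² = 1.118 × 10⁻⁵ × 13.6 × 25,623,844 ≈ 3,896.1 × g
RCF₂ = 1.118 × 10⁻⁵ × 13.6 × (7690)² = 1.118 × 10⁻⁵ × 13.6 × 59,136,100 ≈ 8,991.5 × g
Increase = 8,991.5 − 3,896.1 = 5,095.4

≈ 5100 × g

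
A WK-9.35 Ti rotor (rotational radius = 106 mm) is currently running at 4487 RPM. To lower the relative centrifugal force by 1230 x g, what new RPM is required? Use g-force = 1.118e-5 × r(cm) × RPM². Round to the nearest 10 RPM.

N₂ ≈ 3120 RPM

r = 106 mm = 10.6 cm
Current RCF = 1.118 × 10⁻⁵ × 10.6 × (4487)² = 1.118 × 10⁻⁵ × 10.6 × 20,133,169 ≈ 2,385.9 × g
Target RCF = 2,385.9 − 1,230 = 1,155.9 × g
N² = 1,155.9 / (11.8508 × 10⁻⁵) = 9,753,772
N ≈ √9,753,772 ≈ 3,123.1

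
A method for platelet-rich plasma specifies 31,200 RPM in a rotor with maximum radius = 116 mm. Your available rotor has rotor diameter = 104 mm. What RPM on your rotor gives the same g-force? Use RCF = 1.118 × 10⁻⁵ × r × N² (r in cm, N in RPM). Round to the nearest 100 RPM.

46600 RPM

Original rotor: r = 116 mm = 11.6 cm
RCF = 1.118 × 10⁻⁵ × r × N²
RCF_original = 1.118 × 10⁻⁵ × 11.6 × (31200)² = 1.118 × 10⁻⁵ × 11.6 × 973,440,000 ≈ 126,243.5 × g
Your rotor: r = 104 mm / 2 = 52 mm = 5.2 cm
126,243.5 = 1.118 × 10⁻⁵ × 5.2 × N²
N² = 126,243.5 / (5.8136 × 10⁻⁵) = 2,171,520,228
N ≈ √2,171,520,228 ≈ 46,599.6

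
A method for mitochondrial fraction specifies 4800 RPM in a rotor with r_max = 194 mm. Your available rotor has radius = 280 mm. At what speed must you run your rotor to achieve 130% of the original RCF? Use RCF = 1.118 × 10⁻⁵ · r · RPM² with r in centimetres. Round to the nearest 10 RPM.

≈ 4560 RPM

Original rotor: r = 194 mm = 19.4 cm
RCF_original = 1.118 × 10⁻⁵ × 19.4 × (4800)² = 1.118 × 10⁻⁵ × 19.4 × 23,040,000 ≈ 4,997.2 × g
Target RCF = 1.3 × 4,997.2 ≈ 6,496.4 × g
Your rotor: r = 280 mm = 28.0 cm
6,496.4 = 1.118 × 10⁻⁵ × 28 × N²
N² = 6,496.4 / (31.304 × 10⁻⁵) = 20,752,619
N ≈ √20,752,619 ≈ 4,555.5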